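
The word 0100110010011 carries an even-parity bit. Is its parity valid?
Sum of all bits: 0+1+0+0+1+1+0+0+1+0+0+1+1 = 6; 6 mod 2 = 0. Result is 0 → valid parity.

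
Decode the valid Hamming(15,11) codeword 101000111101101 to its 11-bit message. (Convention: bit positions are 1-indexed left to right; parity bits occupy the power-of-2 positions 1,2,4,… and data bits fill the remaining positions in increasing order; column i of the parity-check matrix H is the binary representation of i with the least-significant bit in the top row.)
Parity bits occupy power-of-2 positions; data bits are at positions {3,5,6,7,9,10,11,12,13,14,15} (1-indexed).
Extract: c[3]=1 c[5]=0 c[6]=0 c[7]=1 c[9]=1 c[10]=1 c[11]=0 c[12]=1 c[13]=1 c[14]=0 c[15]=1
Data = 10011101101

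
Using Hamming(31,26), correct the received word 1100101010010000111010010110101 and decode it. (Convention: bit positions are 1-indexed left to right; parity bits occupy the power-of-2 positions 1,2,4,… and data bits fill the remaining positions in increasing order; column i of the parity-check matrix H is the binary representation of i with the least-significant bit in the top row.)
Syndrome s = H · r^T (mod 2), r = 1100101010010000111010010110101:
  s[0] = (1010101010101010101010101010101)·(1100101010010000111010010110101) mod 2 = 1+0+0+0+1+0+1+0+1+0+0+0+0+0+0+0+1+0+1+0+1+0+0+0+0+0+1+0+1+0+1 mod 2 = 0
  s[1] = (0110011001100110011001100110011)·(1100101010010000111010010110101) mod 2 = 0+1+0+0+0+0+1+0+0+0+0+0+0+0+0+0+0+1+1+0+0+0+0+0+0+1+1+0+0+0+1 mod 2 = 1
  s[2] = (0001111000011110000111100001111)·(1100101010010000111010010110101) mod 2 = 0+0+0+0+1+0+1+0+0+0+0+1+0+0+0+0+0+0+0+0+1+0+0+0+0+0+0+0+1+0+1 mod 2 = 0
  s[3] = (0000000111111110000000011111111)·(1100101010010000111010010110101) mod 2 = 0+0+0+0+0+0+0+0+1+0+0+1+0+0+0+0+0+0+0+0+0+0+0+1+0+1+1+0+1+0+1 mod 2 = 1
  s[4] = (0000000000000001111111111111111)·(1100101010010000111010010110101) mod 2 = 0+0+0+0+0+0+0+0+0+0+0+0+0+0+0+0+1+1+1+0+1+0+0+1+0+1+1+0+1+0+1 mod 2 = 1
Syndrome = 01011
Column 26 of H equals this syndrome → error at bit 26 (1-indexed).
Flip bit 26: 1100101010010000111010010110101 → 1100101010010000111010010010101
Extract data bits at positions {3,5,6,7,9,10,11,12,13,14,15,17,18,19,20,21,22,23,24,25,26,27,28,29,30,31}: 01011001000111010010010101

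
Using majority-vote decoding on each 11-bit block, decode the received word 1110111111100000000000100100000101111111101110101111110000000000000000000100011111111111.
Split into 11-bit blocks and majority-vote each:
  block 1 = 11101111111: 10 ones, 1 zeros → 1
  block 2 = 00000000000: 0 ones, 11 zeros → 0
  block 3 = 10010000010: 3 ones, 8 zeros → 0
  block 4 = 11111111011: 10 ones, 1 zeros → 1
  block 5 = 10101111110: 8 ones, 3 zeros → 1
  block 6 = 00000000000: 0 ones, 11 zeros → 0
  block 7 = 00000001000: 1 ones, 10 zeros → 0
  block 8 = 11111111111: 11 ones, 0 zeros → 1
Decoded = 10011001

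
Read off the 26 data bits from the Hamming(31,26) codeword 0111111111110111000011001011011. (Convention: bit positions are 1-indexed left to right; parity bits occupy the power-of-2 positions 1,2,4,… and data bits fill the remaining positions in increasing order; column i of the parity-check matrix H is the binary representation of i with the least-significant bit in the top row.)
Parity bits occupy power-of-2 positions; data bits are at positions {3,5,6,7,9,10,11,12,13,14,15,17,18,19,20,21,22,23,24,25,26,27,28,29,30,31} (1-indexed).
Extract: c[3]=1 c[5]=1 c[6]=1 c[7]=1 c[9]=1 c[10]=1 c[11]=1 c[12]=1 c[13]=0 c[14]=1 c[15]=1 c[17]=0 c[18]=0 c[19]=0 c[20]=0 c[21]=1 c[22]=1 c[23]=0 c[24]=0 c[25]=1 c[26]=0 c[27]=1 c[28]=1 c[29]=0 c[30]=1 c[31]=1
Data = 11111111011000011001011011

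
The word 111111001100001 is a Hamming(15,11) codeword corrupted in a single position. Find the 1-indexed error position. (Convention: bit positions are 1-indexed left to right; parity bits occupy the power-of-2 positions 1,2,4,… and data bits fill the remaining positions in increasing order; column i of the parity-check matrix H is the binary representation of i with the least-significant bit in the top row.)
Syndrome s = H · r^T (mod 2), r = 111111001100001:
  s[0] = (101010101010101)·(111111001100001) mod 2 = 1+0+1+0+1+0+0+0+1+0+0+0+0+0+1 mod 2 = 1
  s[1] = (011001100110011)·(111111001100001) mod 2 = 0+1+1+0+0+1+0+0+0+1+0+0+0+0+1 mod 2 = 1
  s[2] = (000111100001111)·(111111001100001) mod 2 = 0+0+0+1+1+1+0+0+0+0+0+0+0+0+1 mod 2 = 0
  s[3] = (000000011111111)·(111111001100001) mod 2 = 0+0+0+0+0+0+0+0+1+1+0+0+0+0+1 mod 2 = 1
Syndrome = 1101
Column i of H is the binary representation of i, so the syndrome is the binary index of the flipped bit.
Read s = 1101 with s[0] as LSB: 1·2^0 + 1·2^1 + 0·2^2 + 1·2^3 = 11.
Error is at bit position 11.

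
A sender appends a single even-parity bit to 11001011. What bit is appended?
Sum of data bits: 1+1+0+0+1+0+1+1 = 5.
5 mod 2 = 1, so parity bit = 1.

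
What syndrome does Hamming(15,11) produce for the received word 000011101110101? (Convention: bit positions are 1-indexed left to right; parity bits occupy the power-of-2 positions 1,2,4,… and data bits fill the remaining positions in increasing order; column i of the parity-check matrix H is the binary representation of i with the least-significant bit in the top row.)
Syndrome s = H · r^T (mod 2), r = 000011101110101:
  s[0] = (101010101010101)·(000011101110101) mod 2 = 0+0+0+0+1+0+1+0+1+0+1+0+1+0+1 mod 2 = 0
  s[1] = (011001100110011)·(000011101110101) mod 2 = 0+0+0+0+0+1+1+0+0+1+1+0+0+0+1 mod 2 = 1
  s[2] = (000111100001111)·(000011101110101) mod 2 = 0+0+0+0+1+1+1+0+0+0+0+0+1+0+1 mod 2 = 1
  s[3] = (000000011111111)·(000011101110101) mod 2 = 0+0+0+0+0+0+0+0+1+1+1+0+1+0+1 mod 2 = 1
Syndrome = 0111
Non-zero syndrome: error at position 14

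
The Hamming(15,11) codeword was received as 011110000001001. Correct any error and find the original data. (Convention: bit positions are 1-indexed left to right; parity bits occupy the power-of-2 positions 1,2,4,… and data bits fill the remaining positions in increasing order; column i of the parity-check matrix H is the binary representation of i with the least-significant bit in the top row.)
Syndrome s = H · r^T (mod 2), r = 011110000001001:
  s[0] = (101010101010101)·(011110000001001) mod 2 = 0+0+1+0+1+0+0+0+0+0+0+0+0+0+1 mod 2 = 1
  s[1] = (011001100110011)·(011110000001001) mod 2 = 0+1+1+0+0+0+0+0+0+0+0+0+0+0+1 mod 2 = 1
  s[2] = (000111100001111)·(011110000001001) mod 2 = 0+0+0+1+1+0+0+0+0+0+0+1+0+0+1 mod 2 = 0
  s[3] = (000000011111111)·(011110000001001) mod 2 = 0+0+0+0+0+0+0+0+0+0+0+1+0+0+1 mod 2 = 0
Syndrome = 1100
Column 3 of H equals this syndrome → error at bit 3 (1-indexed).
Flip bit 3: 011110000001001 → 010110000001001
Extract data bits at positions {3,5,6,7,9,10,11,12,13,14,15}: 01000001001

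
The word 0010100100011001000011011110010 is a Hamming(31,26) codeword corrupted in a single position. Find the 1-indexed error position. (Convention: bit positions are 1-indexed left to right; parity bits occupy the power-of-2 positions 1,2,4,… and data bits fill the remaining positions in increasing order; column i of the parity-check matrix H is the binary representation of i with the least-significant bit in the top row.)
Syndrome s = H · r^T (mod 2), r = 0010100100011001000011011110010:
  s[0] = (1010101010101010101010101010101)·(0010100100011001000011011110010) mod 2 = 0+0+1+0+1+0+0+0+0+0+0+0+1+0+0+0+0+0+0+0+1+0+0+0+1+0+1+0+0+0+0 mod 2 = 0
  s[1] = (0110011001100110011001100110011)·(0010100100011001000011011110010) mod 2 = 0+0+1+0+0+0+0+0+0+0+0+0+0+0+0+0+0+0+0+0+0+1+0+0+0+1+1+0+0+1+0 mod 2 = 1
  s[2] = (0001111000011110000111100001111)·(0010100100011001000011011110010) mod 2 = 0+0+0+0+1+0+0+0+0+0+0+1+1+0+0+0+0+0+0+0+1+1+0+0+0+0+0+0+0+1+0 mod 2 = 0
  s[3] = (0000000111111110000000011111111)·(0010100100011001000011011110010) mod 2 = 0+0+0+0+0+0+0+1+0+0+0+1+1+0+0+0+0+0+0+0+0+0+0+1+1+1+1+0+0+1+0 mod 2 = 0
  s[4] = (0000000000000001111111111111111)·(0010100100011001000011011110010) mod 2 = 0+0+0+0+0+0+0+0+0+0+0+0+0+0+0+1+0+0+0+0+1+1+0+1+1+1+1+0+0+1+0 mod 2 = 0
Syndrome = 01000
Column i of H is the binary representation of i, so the syndrome is the binary index of the flipped bit.
Read s = 01000 with s[0] as LSB: 0·2^0 + 1·2^1 + 0·2^2 + 0·2^3 + 0·2^4 = 2.
Error is at bit position 2.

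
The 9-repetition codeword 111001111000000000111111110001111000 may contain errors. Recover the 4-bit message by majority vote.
Split into 9-bit blocks and majority-vote each:
  block 1 = 111001111: 7 ones, 2 zeros → 1
  block 2 = 000000000: 0 ones, 9 zeros → 0
  block 3 = 111111110: 8 ones, 1 zeros → 1
  block 4 = 001111000: 4 ones, 5 zeros → 0
Decoded = 1010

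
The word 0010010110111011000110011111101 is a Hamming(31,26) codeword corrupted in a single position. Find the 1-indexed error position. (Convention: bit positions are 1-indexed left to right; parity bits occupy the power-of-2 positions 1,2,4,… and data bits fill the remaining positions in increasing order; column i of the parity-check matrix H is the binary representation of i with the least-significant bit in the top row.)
Syndrome s = H · r^T (mod 2), r = 0010010110111011000110011111101:
  s[0] = (1010101010101010101010101010101)·(0010010110111011000110011111101) mod 2 = 0+0+1+0+0+0+0+0+1+0+1+0+1+0+1+0+0+0+0+0+1+0+0+0+1+0+1+0+1+0+1 mod 2 = 0
  s[1] = (0110011001100110011001100110011)·(0010010110111011000110011111101) mod 2 = 0+0+1+0+0+1+0+0+0+0+1+0+0+0+1+0+0+0+0+0+0+0+0+0+0+1+1+0+0+0+1 mod 2 = 1
  s[2] = (0001111000011110000111100001111)·(0010010110111011000110011111101) mod 2 = 0+0+0+0+0+1+0+0+0+0+0+1+1+0+1+0+0+0+0+1+1+0+0+0+0+0+0+1+1+0+1 mod 2 = 1
  s[3] = (0000000111111110000000011111111)·(0010010110111011000110011111101) mod 2 = 0+0+0+0+0+0+0+1+1+0+1+1+1+0+1+0+0+0+0+0+0+0+0+1+1+1+1+1+1+0+1 mod 2 = 1
  s[4] = (0000000000000001111111111111111)·(0010010110111011000110011111101) mod 2 = 0+0+0+0+0+0+0+0+0+0+0+0+0+0+0+1+0+0+0+1+1+0+0+1+1+1+1+1+1+0+1 mod 2 = 0
Syndrome = 01110
Column i of H is the binary representation of i, so the syndrome is the binary index of the flipped bit.
Read s = 01110 with s[0] as LSB: 0·2^0 + 1·2^1 + 1·2^2 + 1·2^3 + 0·2^4 = 14.
Error is at bit position 14.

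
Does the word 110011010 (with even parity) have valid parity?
Sum of all bits: 1+1+0+0+1+1+0+1+0 = 5; 5 mod 2 = 1. Result is 1 → parity error detected.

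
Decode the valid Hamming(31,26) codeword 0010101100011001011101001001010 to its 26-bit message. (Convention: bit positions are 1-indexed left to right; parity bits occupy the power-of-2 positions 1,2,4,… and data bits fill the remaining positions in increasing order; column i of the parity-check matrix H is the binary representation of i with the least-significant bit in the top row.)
Parity bits occupy power-of-2 positions; data bits are at positions {3,5,6,7,9,10,11,12,13,14,15,17,18,19,20,21,22,23,24,25,26,27,28,29,30,31} (1-indexed).
Extract: c[3]=1 c[5]=1 c[6]=0 c[7]=1 c[9]=0 c[10]=0 c[11]=0 c[12]=1 c[13]=1 c[14]=0 c[15]=0 c[17]=0 c[18]=1 c[19]=1 c[20]=1 c[21]=0 c[22]=1 c[23]=0 c[24]=0 c[25]=1 c[26]=0 c[27]=0 c[28]=1 c[29]=0 c[30]=1 c[31]=0
Data = 11010001100011101001001010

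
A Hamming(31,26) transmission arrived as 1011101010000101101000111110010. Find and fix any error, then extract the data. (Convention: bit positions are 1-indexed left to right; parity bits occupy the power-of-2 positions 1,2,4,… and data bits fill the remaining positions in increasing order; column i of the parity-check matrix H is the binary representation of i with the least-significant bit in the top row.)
Syndrome s = H · r^T (mod 2), r = 1011101010000101101000111110010:
  s[0] = (1010101010101010101010101010101)·(1011101010000101101000111110010) mod 2 = 1+0+1+0+1+0+1+0+1+0+0+0+0+0+0+0+1+0+1+0+0+0+1+0+1+0+1+0+0+0+0 mod 2 = 0
  s[1] = (0110011001100110011001100110011)·(1011101010000101101000111110010) mod 2 = 0+0+1+0+0+0+1+0+0+0+0+0+0+1+0+0+0+0+1+0+0+0+1+0+0+1+1+0+0+1+0 mod 2 = 0
  s[2] = (0001111000011110000111100001111)·(1011101010000101101000111110010) mod 2 = 0+0+0+1+1+0+1+0+0+0+0+0+0+1+0+0+0+0+0+0+0+0+1+0+0+0+0+0+0+1+0 mod 2 = 0
  s[3] = (0000000111111110000000011111111)·(1011101010000101101000111110010) mod 2 = 0+0+0+0+0+0+0+0+1+0+0+0+0+1+0+0+0+0+0+0+0+0+0+1+1+1+1+0+0+1+0 mod 2 = 1
  s[4] = (0000000000000001111111111111111)·(1011101010000101101000111110010) mod 2 = 0+0+0+0+0+0+0+0+0+0+0+0+0+0+0+1+1+0+1+0+0+0+1+1+1+1+1+0+0+1+0 mod 2 = 1
Syndrome = 00011
Column 24 of H equals this syndrome → error at bit 24 (1-indexed).
Flip bit 24: 1011101010000101101000111110010 → 1011101010000101101000101110010
Extract data bits at positions {3,5,6,7,9,10,11,12,13,14,15,17,18,19,20,21,22,23,24,25,26,27,28,29,30,31}: 11011000010101000101110010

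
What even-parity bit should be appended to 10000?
Sum of data bits: 1+0+0+0+0 = 1.
1 mod 2 = 1, so parity bit = 1.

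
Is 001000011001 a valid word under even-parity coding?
Sum of all bits: 0+0+1+0+0+0+0+1+1+0+0+1 = 4; 4 mod 2 = 0. Result is 0 → valid parity.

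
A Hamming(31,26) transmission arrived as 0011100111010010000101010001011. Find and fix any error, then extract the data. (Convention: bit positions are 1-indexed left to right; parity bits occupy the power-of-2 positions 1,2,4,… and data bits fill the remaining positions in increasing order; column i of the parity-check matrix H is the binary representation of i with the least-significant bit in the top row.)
Syndrome s = H · r^T (mod 2), r = 0011100111010010000101010001011:
  s[0] = (1010101010101010101010101010101)·(0011100111010010000101010001011) mod 2 = 0+0+1+0+1+0+0+0+1+0+0+0+0+0+1+0+0+0+0+0+0+0+0+0+0+0+0+0+0+0+1 mod 2 = 1
  s[1] = (0110011001100110011001100110011)·(0011100111010010000101010001011) mod 2 = 0+0+1+0+0+0+0+0+0+1+0+0+0+0+1+0+0+0+0+0+0+1+0+0+0+0+0+0+0+1+1 mod 2 = 0
  s[2] = (0001111000011110000111100001111)·(0011100111010010000101010001011) mod 2 = 0+0+0+1+1+0+0+0+0+0+0+1+0+0+1+0+0+0+0+1+0+1+0+0+0+0+0+1+0+1+1 mod 2 = 1
  s[3] = (0000000111111110000000011111111)·(0011100111010010000101010001011) mod 2 = 0+0+0+0+0+0+0+1+1+1+0+1+0+0+1+0+0+0+0+0+0+0+0+1+0+0+0+1+0+1+1 mod 2 = 1
  s[4] = (0000000000000001111111111111111)·(0011100111010010000101010001011) mod 2 = 0+0+0+0+0+0+0+0+0+0+0+0+0+0+0+0+0+0+0+1+0+1+0+1+0+0+0+1+0+1+1 mod 2 = 0
Syndrome = 10110
Column 13 of H equals this syndrome → error at bit 13 (1-indexed).
Flip bit 13: 0011100111010010000101010001011 → 0011100111011010000101010001011
Extract data bits at positions {3,5,6,7,9,10,11,12,13,14,15,17,18,19,20,21,22,23,24,25,26,27,28,29,30,31}: 11001101101000101010001011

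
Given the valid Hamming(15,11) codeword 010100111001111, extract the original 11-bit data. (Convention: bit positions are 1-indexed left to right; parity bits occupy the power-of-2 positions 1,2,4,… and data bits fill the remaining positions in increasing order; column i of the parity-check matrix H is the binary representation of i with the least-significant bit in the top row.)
Parity bits occupy power-of-2 positions; data bits are at positions {3,5,6,7,9,10,11,12,13,14,15} (1-indexed).
Extract: c[3]=0 c[5]=0 c[6]=0 c[7]=1 c[9]=1 c[10]=0 c[11]=0 c[12]=1 c[13]=1 c[14]=1 c[15]=1
Data = 00011001111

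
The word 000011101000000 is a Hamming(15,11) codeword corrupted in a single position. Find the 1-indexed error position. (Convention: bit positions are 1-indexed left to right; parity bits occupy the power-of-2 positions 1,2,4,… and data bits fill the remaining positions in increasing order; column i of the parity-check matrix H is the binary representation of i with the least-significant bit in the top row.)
Syndrome s = H · r^T (mod 2), r = 000011101000000:
  s[0] = (101010101010101)·(000011101000000) mod 2 = 0+0+0+0+1+0+1+0+1+0+0+0+0+0+0 mod 2 = 1
  s[1] = (011001100110011)·(000011101000000) mod 2 = 0+0+0+0+0+1+1+0+0+0+0+0+0+0+0 mod 2 = 0
  s[2] = (000111100001111)·(000011101000000) mod 2 = 0+0+0+0+1+1+1+0+0+0+0+0+0+0+0 mod 2 = 1
  s[3] = (000000011111111)·(000011101000000) mod 2 = 0+0+0+0+0+0+0+0+1+0+0+0+0+0+0 mod 2 = 1
Syndrome = 1011
Column i of H is the binary representation of i, so the syndrome is the binary index of the flipped bit.
Read s = 1011 with s[0] as LSB: 1·2^0 + 0·2^1 + 1·2^2 + 1·2^3 = 13.
Error is at bit position 13.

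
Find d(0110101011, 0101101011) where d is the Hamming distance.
XOR = 0011000000, count of 1s = 2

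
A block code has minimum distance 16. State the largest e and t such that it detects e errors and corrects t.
(a) Detection requires d_min ≥ e+1, so e ≤ d_min − 1 = 15.
(b) Correction requires d_min ≥ 2t+1, so t ≤ ⌊(d_min − 1)/2⌋ = ⌊15/2⌋ = 7.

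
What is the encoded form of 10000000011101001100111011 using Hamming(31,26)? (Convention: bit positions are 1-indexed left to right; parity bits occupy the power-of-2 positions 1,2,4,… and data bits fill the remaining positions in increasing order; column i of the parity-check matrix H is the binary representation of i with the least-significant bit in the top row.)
Codeword c = d · G (mod 2), d = 10000000011101001100111011:
  c[0] = d·G[:,0] = (10000000011101001100111011)·(11011010101101010101010101) mod 2 = 1+0+0+0+0+0+0+0+0+0+1+1+0+1+0+0+0+1+0+0+0+1+0+0+0+1 mod 2 = 1
  c[1] = d·G[:,1] = (10000000011101001100111011)·(10110110011011001100110011) mod 2 = 1+0+0+0+0+0+0+0+0+1+1+0+0+1+0+0+1+1+0+0+1+1+0+0+1+1 mod 2 = 0
  c[2] = d·G[:,2] = (10000000011101001100111011)·(10000000000000000000000000) mod 2 = 1+0+0+0+0+0+0+0+0+0+0+0+0+0+0+0+0+0+0+0+0+0+0+0+0+0 mod 2 = 1
  c[3] = d·G[:,3] = (10000000011101001100111011)·(01110001111000111100001111) mod 2 = 0+0+0+0+0+0+0+0+0+1+1+0+0+0+0+0+1+1+0+0+0+0+1+0+1+1 mod 2 = 1
  c[4] = d·G[:,4] = (10000000011101001100111011)·(01000000000000000000000000) mod 2 = 0+0+0+0+0+0+0+0+0+0+0+0+0+0+0+0+0+0+0+0+0+0+0+0+0+0 mod 2 = 0
  c[5] = d·G[:,5] = (10000000011101001100111011)·(00100000000000000000000000) mod 2 = 0+0+0+0+0+0+0+0+0+0+0+0+0+0+0+0+0+0+0+0+0+0+0+0+0+0 mod 2 = 0
  c[6] = d·G[:,6] = (10000000011101001100111011)·(00010000000000000000000000) mod 2 = 0+0+0+0+0+0+0+0+0+0+0+0+0+0+0+0+0+0+0+0+0+0+0+0+0+0 mod 2 = 0
  c[7] = d·G[:,7] = (10000000011101001100111011)·(00001111111000000011111111) mod 2 = 0+0+0+0+0+0+0+0+0+1+1+0+0+0+0+0+0+0+0+0+1+1+1+0+1+1 mod 2 = 1
  c[8] = d·G[:,8] = (10000000011101001100111011)·(00001000000000000000000000) mod 2 = 0+0+0+0+0+0+0+0+0+0+0+0+0+0+0+0+0+0+0+0+0+0+0+0+0+0 mod 2 = 0
  c[9] = d·G[:,9] = (10000000011101001100111011)·(00000100000000000000000000) mod 2 = 0+0+0+0+0+0+0+0+0+0+0+0+0+0+0+0+0+0+0+0+0+0+0+0+0+0 mod 2 = 0
  c[10] = d·G[:,10] = (10000000011101001100111011)·(00000010000000000000000000) mod 2 = 0+0+0+0+0+0+0+0+0+0+0+0+0+0+0+0+0+0+0+0+0+0+0+0+0+0 mod 2 = 0
  c[11] = d·G[:,11] = (10000000011101001100111011)·(00000001000000000000000000) mod 2 = 0+0+0+0+0+0+0+0+0+0+0+0+0+0+0+0+0+0+0+0+0+0+0+0+0+0 mod 2 = 0
  c[12] = d·G[:,12] = (10000000011101001100111011)·(00000000100000000000000000) mod 2 = 0+0+0+0+0+0+0+0+0+0+0+0+0+0+0+0+0+0+0+0+0+0+0+0+0+0 mod 2 = 0
  c[13] = d·G[:,13] = (10000000011101001100111011)·(00000000010000000000000000) mod 2 = 0+0+0+0+0+0+0+0+0+1+0+0+0+0+0+0+0+0+0+0+0+0+0+0+0+0 mod 2 = 1
  c[14] = d·G[:,14] = (10000000011101001100111011)·(00000000001000000000000000) mod 2 = 0+0+0+0+0+0+0+0+0+0+1+0+0+0+0+0+0+0+0+0+0+0+0+0+0+0 mod 2 = 1
  c[15] = d·G[:,15] = (10000000011101001100111011)·(00000000000111111111111111) mod 2 = 0+0+0+0+0+0+0+0+0+0+0+1+0+1+0+0+1+1+0+0+1+1+1+0+1+1 mod 2 = 1
  c[16] = d·G[:,16] = (10000000011101001100111011)·(00000000000100000000000000) mod 2 = 0+0+0+0+0+0+0+0+0+0+0+1+0+0+0+0+0+0+0+0+0+0+0+0+0+0 mod 2 = 1
  c[17] = d·G[:,17] = (10000000011101001100111011)·(00000000000010000000000000) mod 2 = 0+0+0+0+0+0+0+0+0+0+0+0+0+0+0+0+0+0+0+0+0+0+0+0+0+0 mod 2 = 0
  c[18] = d·G[:,18] = (10000000011101001100111011)·(00000000000001000000000000) mod 2 = 0+0+0+0+0+0+0+0+0+0+0+0+0+1+0+0+0+0+0+0+0+0+0+0+0+0 mod 2 = 1
  c[19] = d·G[:,19] = (10000000011101001100111011)·(00000000000000100000000000) mod 2 = 0+0+0+0+0+0+0+0+0+0+0+0+0+0+0+0+0+0+0+0+0+0+0+0+0+0 mod 2 = 0
  c[20] = d·G[:,20] = (10000000011101001100111011)·(00000000000000010000000000) mod 2 = 0+0+0+0+0+0+0+0+0+0+0+0+0+0+0+0+0+0+0+0+0+0+0+0+0+0 mod 2 = 0
  c[21] = d·G[:,21] = (10000000011101001100111011)·(00000000000000001000000000) mod 2 = 0+0+0+0+0+0+0+0+0+0+0+0+0+0+0+0+1+0+0+0+0+0+0+0+0+0 mod 2 = 1
  c[22] = d·G[:,22] = (10000000011101001100111011)·(00000000000000000100000000) mod 2 = 0+0+0+0+0+0+0+0+0+0+0+0+0+0+0+0+0+1+0+0+0+0+0+0+0+0 mod 2 = 1
  c[23] = d·G[:,23] = (10000000011101001100111011)·(00000000000000000010000000) mod 2 = 0+0+0+0+0+0+0+0+0+0+0+0+0+0+0+0+0+0+0+0+0+0+0+0+0+0 mod 2 = 0
  c[24] = d·G[:,24] = (10000000011101001100111011)·(00000000000000000001000000) mod 2 = 0+0+0+0+0+0+0+0+0+0+0+0+0+0+0+0+0+0+0+0+0+0+0+0+0+0 mod 2 = 0
  c[25] = d·G[:,25] = (10000000011101001100111011)·(00000000000000000000100000) mod 2 = 0+0+0+0+0+0+0+0+0+0+0+0+0+0+0+0+0+0+0+0+1+0+0+0+0+0 mod 2 = 1
  c[26] = d·G[:,26] = (10000000011101001100111011)·(00000000000000000000010000) mod 2 = 0+0+0+0+0+0+0+0+0+0+0+0+0+0+0+0+0+0+0+0+0+1+0+0+0+0 mod 2 = 1
  c[27] = d·G[:,27] = (10000000011101001100111011)·(00000000000000000000001000) mod 2 = 0+0+0+0+0+0+0+0+0+0+0+0+0+0+0+0+0+0+0+0+0+0+1+0+0+0 mod 2 = 1
  c[28] = d·G[:,28] = (10000000011101001100111011)·(00000000000000000000000100) mod 2 = 0+0+0+0+0+0+0+0+0+0+0+0+0+0+0+0+0+0+0+0+0+0+0+0+0+0 mod 2 = 0
  c[29] = d·G[:,29] = (10000000011101001100111011)·(00000000000000000000000010) mod 2 = 0+0+0+0+0+0+0+0+0+0+0+0+0+0+0+0+0+0+0+0+0+0+0+0+1+0 mod 2 = 1
  c[30] = d·G[:,30] = (10000000011101001100111011)·(00000000000000000000000001) mod 2 = 0+0+0+0+0+0+0+0+0+0+0+0+0+0+0+0+0+0+0+0+0+0+0+0+0+1 mod 2 = 1
Codeword = 1011000100000111101001100111011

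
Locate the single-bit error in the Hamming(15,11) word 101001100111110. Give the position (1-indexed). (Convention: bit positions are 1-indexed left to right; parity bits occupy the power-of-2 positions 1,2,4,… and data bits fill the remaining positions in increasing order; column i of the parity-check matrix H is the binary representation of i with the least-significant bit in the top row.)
Syndrome s = H · r^T (mod 2), r = 101001100111110:
  s[0] = (101010101010101)·(101001100111110) mod 2 = 1+0+1+0+0+0+1+0+0+0+1+0+1+0+0 mod 2 = 1
  s[1] = (011001100110011)·(101001100111110) mod 2 = 0+0+1+0+0+1+1+0+0+1+1+0+0+1+0 mod 2 = 0
  s[2] = (000111100001111)·(101001100111110) mod 2 = 0+0+0+0+0+1+1+0+0+0+0+1+1+1+0 mod 2 = 1
  s[3] = (000000011111111)·(101001100111110) mod 2 = 0+0+0+0+0+0+0+0+0+1+1+1+1+1+0 mod 2 = 1
Syndrome = 1011
Column i of H is the binary representation of i, so the syndrome is the binary index of the flipped bit.
Read s = 1011 with s[0] as LSB: 1·2^0 + 0·2^1 + 1·2^2 + 1·2^3 = 13.
Error is at bit position 13.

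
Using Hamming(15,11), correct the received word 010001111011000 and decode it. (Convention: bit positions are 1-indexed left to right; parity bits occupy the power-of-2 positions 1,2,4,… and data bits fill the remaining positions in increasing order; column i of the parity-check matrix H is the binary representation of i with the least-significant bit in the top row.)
Syndrome s = H · r^T (mod 2), r = 010001111011000:
  s[0] = (101010101010101)·(010001111011000) mod 2 = 0+0+0+0+0+0+1+0+1+0+1+0+0+0+0 mod 2 = 1
  s[1] = (011001100110011)·(010001111011000) mod 2 = 0+1+0+0+0+1+1+0+0+0+1+0+0+0+0 mod 2 = 0
  s[2] = (000111100001111)·(010001111011000) mod 2 = 0+0+0+0+0+1+1+0+0+0+0+1+0+0+0 mod 2 = 1
  s[3] = (000000011111111)·(010001111011000) mod 2 = 0+0+0+0+0+0+0+1+1+0+1+1+0+0+0 mod 2 = 0
Syndrome = 1010
Column 5 of H equals this syndrome → error at bit 5 (1-indexed).
Flip bit 5: 010001111011000 → 010011111011000
Extract data bits at positions {3,5,6,7,9,10,11,12,13,14,15}: 01111011000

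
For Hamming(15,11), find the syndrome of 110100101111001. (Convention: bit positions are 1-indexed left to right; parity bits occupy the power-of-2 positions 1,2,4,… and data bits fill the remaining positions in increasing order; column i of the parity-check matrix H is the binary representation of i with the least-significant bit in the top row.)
Syndrome s = H · r^T (mod 2), r = 110100101111001:
  s[0] = (101010101010101)·(110100101111001) mod 2 = 1+0+0+0+0+0+1+0+1+0+1+0+0+0+1 mod 2 = 1
  s[1] = (011001100110011)·(110100101111001) mod 2 = 0+1+0+0+0+0+1+0+0+1+1+0+0+0+1 mod 2 = 1
  s[2] = (000111100001111)·(110100101111001) mod 2 = 0+0+0+1+0+0+1+0+0+0+0+1+0+0+1 mod 2 = 0
  s[3] = (000000011111111)·(110100101111001) mod 2 = 0+0+0+0+0+0+0+0+1+1+1+1+0+0+1 mod 2 = 1
Syndrome = 1101
Non-zero syndrome: error at position 11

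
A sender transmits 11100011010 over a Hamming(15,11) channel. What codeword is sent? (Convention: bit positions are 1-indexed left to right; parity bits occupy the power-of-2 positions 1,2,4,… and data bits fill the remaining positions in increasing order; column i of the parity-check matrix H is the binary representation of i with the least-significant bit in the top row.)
Codeword c = d · G (mod 2), d = 11100011010:
  c[0] = d·G[:,0] = (11100011010)·(11011010101) mod 2 = 1+1+0+0+0+0+1+0+0+0+0 mod 2 = 1
  c[1] = d·G[:,1] = (11100011010)·(10110110011) mod 2 = 1+0+1+0+0+0+1+0+0+1+0 mod 2 = 0
  c[2] = d·G[:,2] = (11100011010)·(10000000000) mod 2 = 1+0+0+0+0+0+0+0+0+0+0 mod 2 = 1
  c[3] = d·G[:,3] = (11100011010)·(01110001111) mod 2 = 0+1+1+0+0+0+0+1+0+1+0 mod 2 = 0
  c[4] = d·G[:,4] = (11100011010)·(01000000000) mod 2 = 0+1+0+0+0+0+0+0+0+0+0 mod 2 = 1
  c[5] = d·G[:,5] = (11100011010)·(00100000000) mod 2 = 0+0+1+0+0+0+0+0+0+0+0 mod 2 = 1
  c[6] = d·G[:,6] = (11100011010)·(00010000000) mod 2 = 0+0+0+0+0+0+0+0+0+0+0 mod 2 = 0
  c[7] = d·G[:,7] = (11100011010)·(00001111111) mod 2 = 0+0+0+0+0+0+1+1+0+1+0 mod 2 = 1
  c[8] = d·G[:,8] = (11100011010)·(00001000000) mod 2 = 0+0+0+0+0+0+0+0+0+0+0 mod 2 = 0
  c[9] = d·G[:,9] = (11100011010)·(00000100000) mod 2 = 0+0+0+0+0+0+0+0+0+0+0 mod 2 = 0
  c[10] = d·G[:,10] = (11100011010)·(00000010000) mod 2 = 0+0+0+0+0+0+1+0+0+0+0 mod 2 = 1
  c[11] = d·G[:,11] = (11100011010)·(00000001000) mod 2 = 0+0+0+0+0+0+0+1+0+0+0 mod 2 = 1
  c[12] = d·G[:,12] = (11100011010)·(00000000100) mod 2 = 0+0+0+0+0+0+0+0+0+0+0 mod 2 = 0
  c[13] = d·G[:,13] = (11100011010)·(00000000010) mod 2 = 0+0+0+0+0+0+0+0+0+1+0 mod 2 = 1
  c[14] = d·G[:,14] = (11100011010)·(00000000001) mod 2 = 0+0+0+0+0+0+0+0+0+0+0 mod 2 = 0
Codeword = 101011010011010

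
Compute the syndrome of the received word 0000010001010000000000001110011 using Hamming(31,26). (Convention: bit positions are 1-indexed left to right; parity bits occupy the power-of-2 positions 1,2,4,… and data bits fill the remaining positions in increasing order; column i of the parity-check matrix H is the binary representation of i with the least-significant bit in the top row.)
Syndrome s = H · r^T (mod 2), r = 0000010001010000000000001110011:
  s[0] = (1010101010101010101010101010101)·(0000010001010000000000001110011) mod 2 = 0+0+0+0+0+0+0+0+0+0+0+0+0+0+0+0+0+0+0+0+0+0+0+0+1+0+1+0+0+0+1 mod 2 = 1
  s[1] = (0110011001100110011001100110011)·(0000010001010000000000001110011) mod 2 = 0+0+0+0+0+1+0+0+0+1+0+0+0+0+0+0+0+0+0+0+0+0+0+0+0+1+1+0+0+1+1 mod 2 = 0
  s[2] = (0001111000011110000111100001111)·(0000010001010000000000001110011) mod 2 = 0+0+0+0+0+1+0+0+0+0+0+1+0+0+0+0+0+0+0+0+0+0+0+0+0+0+0+0+0+1+1 mod 2 = 0
  s[3] = (0000000111111110000000011111111)·(0000010001010000000000001110011) mod 2 = 0+0+0+0+0+0+0+0+0+1+0+1+0+0+0+0+0+0+0+0+0+0+0+0+1+1+1+0+0+1+1 mod 2 = 1
  s[4] = (0000000000000001111111111111111)·(0000010001010000000000001110011) mod 2 = 0+0+0+0+0+0+0+0+0+0+0+0+0+0+0+0+0+0+0+0+0+0+0+0+1+1+1+0+0+1+1 mod 2 = 1
Syndrome = 10011
Non-zero syndrome: error at position 25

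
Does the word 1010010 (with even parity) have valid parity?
Sum of all bits: 1+0+1+0+0+1+0 = 3; 3 mod 2 = 1. Result is 1 → parity error detected.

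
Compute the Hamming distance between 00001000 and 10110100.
XOR = 10111100, count of 1s = 5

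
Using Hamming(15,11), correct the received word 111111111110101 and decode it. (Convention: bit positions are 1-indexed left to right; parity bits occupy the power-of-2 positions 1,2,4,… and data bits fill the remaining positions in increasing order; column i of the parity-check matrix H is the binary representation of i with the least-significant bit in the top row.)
Syndrome s = H · r^T (mod 2), r = 111111111110101:
  s[0] = (101010101010101)·(111111111110101) mod 2 = 1+0+1+0+1+0+1+0+1+0+1+0+1+0+1 mod 2 = 0
  s[1] = (011001100110011)·(111111111110101) mod 2 = 0+1+1+0+0+1+1+0+0+1+1+0+0+0+1 mod 2 = 1
  s[2] = (000111100001111)·(111111111110101) mod 2 = 0+0+0+1+1+1+1+0+0+0+0+0+1+0+1 mod 2 = 0
  s[3] = (000000011111111)·(111111111110101) mod 2 = 0+0+0+0+0+0+0+1+1+1+1+0+1+0+1 mod 2 = 0
Syndrome = 0100
Column 2 of H equals this syndrome → error at bit 2 (1-indexed).
Flip bit 2: 111111111110101 → 101111111110101
Extract data bits at positions {3,5,6,7,9,10,11,12,13,14,15}: 11111110101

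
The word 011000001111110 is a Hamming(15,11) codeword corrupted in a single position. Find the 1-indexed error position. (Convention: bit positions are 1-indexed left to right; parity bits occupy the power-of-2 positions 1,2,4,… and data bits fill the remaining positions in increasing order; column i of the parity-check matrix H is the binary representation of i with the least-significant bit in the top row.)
Syndrome s = H · r^T (mod 2), r = 011000001111110:
  s[0] = (101010101010101)·(011000001111110) mod 2 = 0+0+1+0+0+0+0+0+1+0+1+0+1+0+0 mod 2 = 0
  s[1] = (011001100110011)·(011000001111110) mod 2 = 0+1+1+0+0+0+0+0+0+1+1+0+0+1+0 mod 2 = 1
  s[2] = (000111100001111)·(011000001111110) mod 2 = 0+0+0+0+0+0+0+0+0+0+0+1+1+1+0 mod 2 = 1
  s[3] = (000000011111111)·(011000001111110) mod 2 = 0+0+0+0+0+0+0+0+1+1+1+1+1+1+0 mod 2 = 0
Syndrome = 0110
Column i of H is the binary representation of i, so the syndrome is the binary index of the flipped bit.
Read s = 0110 with s[0] as LSB: 0·2^0 + 1·2^1 + 1·2^2 + 0·2^3 = 6.
Error is at bit position 6.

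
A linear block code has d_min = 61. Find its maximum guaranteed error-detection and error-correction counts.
(a) Detection requires d_min ≥ e+1, so e ≤ d_min − 1 = 60.
(b) Correction requires d_min ≥ 2t+1, so t ≤ ⌊(d_min − 1)/2⌋ = ⌊60/2⌋ = 30.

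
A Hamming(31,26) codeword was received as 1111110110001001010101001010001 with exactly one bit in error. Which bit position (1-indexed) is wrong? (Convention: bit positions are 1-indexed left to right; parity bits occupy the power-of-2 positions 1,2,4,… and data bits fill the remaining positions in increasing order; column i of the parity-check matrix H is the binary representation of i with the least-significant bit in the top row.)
Syndrome s = H · r^T (mod 2), r = 1111110110001001010101001010001:
  s[0] = (1010101010101010101010101010101)·(1111110110001001010101001010001) mod 2 = 1+0+1+0+1+0+0+0+1+0+0+0+1+0+0+0+0+0+0+0+0+0+0+0+1+0+1+0+0+0+1 mod 2 = 0
  s[1] = (0110011001100110011001100110011)·(1111110110001001010101001010001) mod 2 = 0+1+1+0+0+1+0+0+0+0+0+0+0+0+0+0+0+1+0+0+0+1+0+0+0+0+1+0+0+0+1 mod 2 = 1
  s[2] = (0001111000011110000111100001111)·(1111110110001001010101001010001) mod 2 = 0+0+0+1+1+1+0+0+0+0+0+0+1+0+0+0+0+0+0+1+0+1+0+0+0+0+0+0+0+0+1 mod 2 = 1
  s[3] = (0000000111111110000000011111111)·(1111110110001001010101001010001) mod 2 = 0+0+0+0+0+0+0+1+1+0+0+0+1+0+0+0+0+0+0+0+0+0+0+0+1+0+1+0+0+0+1 mod 2 = 0
  s[4] = (0000000000000001111111111111111)·(1111110110001001010101001010001) mod 2 = 0+0+0+0+0+0+0+0+0+0+0+0+0+0+0+1+0+1+0+1+0+1+0+0+1+0+1+0+0+0+1 mod 2 = 1
Syndrome = 01101
Column i of H is the binary representation of i, so the syndrome is the binary index of the flipped bit.
Read s = 01101 with s[0] as LSB: 0·2^0 + 1·2^1 + 1·2^2 + 0·2^3 + 1·2^4 = 22.
Error is at bit position 22.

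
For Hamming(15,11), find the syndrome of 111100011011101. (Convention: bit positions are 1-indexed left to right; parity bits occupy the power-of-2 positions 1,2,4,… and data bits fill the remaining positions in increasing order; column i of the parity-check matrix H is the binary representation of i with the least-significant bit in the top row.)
Syndrome s = H · r^T (mod 2), r = 111100011011101:
  s[0] = (101010101010101)·(111100011011101) mod 2 = 1+0+1+0+0+0+0+0+1+0+1+0+1+0+1 mod 2 = 0
  s[1] = (011001100110011)·(111100011011101) mod 2 = 0+1+1+0+0+0+0+0+0+0+1+0+0+0+1 mod 2 = 0
  s[2] = (000111100001111)·(111100011011101) mod 2 = 0+0+0+1+0+0+0+0+0+0+0+1+1+0+1 mod 2 = 0
  s[3] = (000000011111111)·(111100011011101) mod 2 = 0+0+0+0+0+0+0+1+1+0+1+1+1+0+1 mod 2 = 0
Syndrome = 0000
s = 0: no error detected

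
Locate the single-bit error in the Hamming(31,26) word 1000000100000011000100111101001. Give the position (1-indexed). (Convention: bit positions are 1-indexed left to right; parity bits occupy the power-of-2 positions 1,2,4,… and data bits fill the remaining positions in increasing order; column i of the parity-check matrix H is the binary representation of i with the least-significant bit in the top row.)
Syndrome s = H · r^T (mod 2), r = 1000000100000011000100111101001:
  s[0] = (1010101010101010101010101010101)·(1000000100000011000100111101001) mod 2 = 1+0+0+0+0+0+0+0+0+0+0+0+0+0+1+0+0+0+0+0+0+0+1+0+1+0+0+0+0+0+1 mod 2 = 1
  s[1] = (0110011001100110011001100110011)·(1000000100000011000100111101001) mod 2 = 0+0+0+0+0+0+0+0+0+0+0+0+0+0+1+0+0+0+0+0+0+0+1+0+0+1+0+0+0+0+1 mod 2 = 0
  s[2] = (0001111000011110000111100001111)·(1000000100000011000100111101001) mod 2 = 0+0+0+0+0+0+0+0+0+0+0+0+0+0+1+0+0+0+0+1+0+0+1+0+0+0+0+1+0+0+1 mod 2 = 1
  s[3] = (0000000111111110000000011111111)·(1000000100000011000100111101001) mod 2 = 0+0+0+0+0+0+0+1+0+0+0+0+0+0+1+0+0+0+0+0+0+0+0+1+1+1+0+1+0+0+1 mod 2 = 1
  s[4] = (0000000000000001111111111111111)·(1000000100000011000100111101001) mod 2 = 0+0+0+0+0+0+0+0+0+0+0+0+0+0+0+1+0+0+0+1+0+0+1+1+1+1+0+1+0+0+1 mod 2 = 0
Syndrome = 10110
Column i of H is the binary representation of i, so the syndrome is the binary index of the flipped bit.
Read s = 10110 with s[0] as LSB: 1·2^0 + 0·2^1 + 1·2^2 + 1·2^3 + 0·2^4 = 13.
Error is at bit position 13.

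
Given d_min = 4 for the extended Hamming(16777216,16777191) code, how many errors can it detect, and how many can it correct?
Detection only: up to d_min − 1 = 3 errors.
Correction: up to ⌊(d_min − 1)/2⌋ = ⌊3/2⌋ = 1 errors.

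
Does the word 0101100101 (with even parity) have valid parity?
Sum of all bits: 0+1+0+1+1+0+0+1+0+1 = 5; 5 mod 2 = 1. Result is 1 → parity error detected.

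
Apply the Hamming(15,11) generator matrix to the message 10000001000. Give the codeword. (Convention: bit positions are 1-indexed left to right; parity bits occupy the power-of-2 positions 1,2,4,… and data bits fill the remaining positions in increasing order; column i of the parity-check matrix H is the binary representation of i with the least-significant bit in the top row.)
Codeword c = d · G (mod 2), d = 10000001000:
  c[0] = d·G[:,0] = (10000001000)·(11011010101) mod 2 = 1+0+0+0+0+0+0+0+0+0+0 mod 2 = 1
  c[1] = d·G[:,1] = (10000001000)·(10110110011) mod 2 = 1+0+0+0+0+0+0+0+0+0+0 mod 2 = 1
  c[2] = d·G[:,2] = (10000001000)·(10000000000) mod 2 = 1+0+0+0+0+0+0+0+0+0+0 mod 2 = 1
  c[3] = d·G[:,3] = (10000001000)·(01110001111) mod 2 = 0+0+0+0+0+0+0+1+0+0+0 mod 2 = 1
  c[4] = d·G[:,4] = (10000001000)·(01000000000) mod 2 = 0+0+0+0+0+0+0+0+0+0+0 mod 2 = 0
  c[5] = d·G[:,5] = (10000001000)·(00100000000) mod 2 = 0+0+0+0+0+0+0+0+0+0+0 mod 2 = 0
  c[6] = d·G[:,6] = (10000001000)·(00010000000) mod 2 = 0+0+0+0+0+0+0+0+0+0+0 mod 2 = 0
  c[7] = d·G[:,7] = (10000001000)·(00001111111) mod 2 = 0+0+0+0+0+0+0+1+0+0+0 mod 2 = 1
  c[8] = d·G[:,8] = (10000001000)·(00001000000) mod 2 = 0+0+0+0+0+0+0+0+0+0+0 mod 2 = 0
  c[9] = d·G[:,9] = (10000001000)·(00000100000) mod 2 = 0+0+0+0+0+0+0+0+0+0+0 mod 2 = 0
  c[10] = d·G[:,10] = (10000001000)·(00000010000) mod 2 = 0+0+0+0+0+0+0+0+0+0+0 mod 2 = 0
  c[11] = d·G[:,11] = (10000001000)·(00000001000) mod 2 = 0+0+0+0+0+0+0+1+0+0+0 mod 2 = 1
  c[12] = d·G[:,12] = (10000001000)·(00000000100) mod 2 = 0+0+0+0+0+0+0+0+0+0+0 mod 2 = 0
  c[13] = d·G[:,13] = (10000001000)·(00000000010) mod 2 = 0+0+0+0+0+0+0+0+0+0+0 mod 2 = 0
  c[14] = d·G[:,14] = (10000001000)·(00000000001) mod 2 = 0+0+0+0+0+0+0+0+0+0+0 mod 2 = 0
Codeword = 111100010001000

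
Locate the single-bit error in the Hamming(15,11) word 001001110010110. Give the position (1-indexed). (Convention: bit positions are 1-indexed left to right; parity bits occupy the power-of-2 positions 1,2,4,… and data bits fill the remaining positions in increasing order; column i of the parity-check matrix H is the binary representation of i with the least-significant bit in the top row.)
Syndrome s = H · r^T (mod 2), r = 001001110010110:
  s[0] = (101010101010101)·(001001110010110) mod 2 = 0+0+1+0+0+0+1+0+0+0+1+0+1+0+0 mod 2 = 0
  s[1] = (011001100110011)·(001001110010110) mod 2 = 0+0+1+0+0+1+1+0+0+0+1+0+0+1+0 mod 2 = 1
  s[2] = (000111100001111)·(001001110010110) mod 2 = 0+0+0+0+0+1+1+0+0+0+0+0+1+1+0 mod 2 = 0
  s[3] = (000000011111111)·(001001110010110) mod 2 = 0+0+0+0+0+0+0+1+0+0+1+0+1+1+0 mod 2 = 0
Syndrome = 0100
Column i of H is the binary representation of i, so the syndrome is the binary index of the flipped bit.
Read s = 0100 with s[0] as LSB: 0·2^0 + 1·2^1 + 0·2^2 + 0·2^3 = 2.
Error is at bit position 2.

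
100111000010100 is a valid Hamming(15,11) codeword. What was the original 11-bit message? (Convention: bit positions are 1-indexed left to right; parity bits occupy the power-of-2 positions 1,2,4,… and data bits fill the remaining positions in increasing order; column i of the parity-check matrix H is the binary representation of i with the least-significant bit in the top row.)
Parity bits occupy power-of-2 positions; data bits are at positions {3,5,6,7,9,10,11,12,13,14,15} (1-indexed).
Extract: c[3]=0 c[5]=1 c[6]=1 c[7]=0 c[9]=0 c[10]=0 c[11]=1 c[12]=0 c[13]=1 c[14]=0 c[15]=0
Data = 01100010100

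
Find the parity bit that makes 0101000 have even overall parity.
Sum of data bits: 0+1+0+1+0+0+0 = 2.
2 mod 2 = 0, so parity bit = 0.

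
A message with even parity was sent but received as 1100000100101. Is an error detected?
Sum of received bits: 1+1+0+0+0+0+0+1+0+0+1+0+1 = 5; 5 mod 2 = 1. Result is 1 ≠ 0 → error detected.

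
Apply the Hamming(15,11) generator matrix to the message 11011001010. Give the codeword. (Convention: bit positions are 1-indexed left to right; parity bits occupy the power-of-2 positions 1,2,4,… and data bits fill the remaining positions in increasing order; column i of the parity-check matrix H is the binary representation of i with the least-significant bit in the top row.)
Codeword c = d · G (mod 2), d = 11011001010:
  c[0] = d·G[:,0] = (11011001010)·(11011010101) mod 2 = 1+1+0+1+1+0+0+0+0+0+0 mod 2 = 0
  c[1] = d·G[:,1] = (11011001010)·(10110110011) mod 2 = 1+0+0+1+0+0+0+0+0+1+0 mod 2 = 1
  c[2] = d·G[:,2] = (11011001010)·(10000000000) mod 2 = 1+0+0+0+0+0+0+0+0+0+0 mod 2 = 1
  c[3] = d·G[:,3] = (11011001010)·(01110001111) mod 2 = 0+1+0+1+0+0+0+1+0+1+0 mod 2 = 0
  c[4] = d·G[:,4] = (11011001010)·(01000000000) mod 2 = 0+1+0+0+0+0+0+0+0+0+0 mod 2 = 1
  c[5] = d·G[:,5] = (11011001010)·(00100000000) mod 2 = 0+0+0+0+0+0+0+0+0+0+0 mod 2 = 0
  c[6] = d·G[:,6] = (11011001010)·(00010000000) mod 2 = 0+0+0+1+0+0+0+0+0+0+0 mod 2 = 1
  c[7] = d·G[:,7] = (11011001010)·(00001111111) mod 2 = 0+0+0+0+1+0+0+1+0+1+0 mod 2 = 1
  c[8] = d·G[:,8] = (11011001010)·(00001000000) mod 2 = 0+0+0+0+1+0+0+0+0+0+0 mod 2 = 1
  c[9] = d·G[:,9] = (11011001010)·(00000100000) mod 2 = 0+0+0+0+0+0+0+0+0+0+0 mod 2 = 0
  c[10] = d·G[:,10] = (11011001010)·(00000010000) mod 2 = 0+0+0+0+0+0+0+0+0+0+0 mod 2 = 0
  c[11] = d·G[:,11] = (11011001010)·(00000001000) mod 2 = 0+0+0+0+0+0+0+1+0+0+0 mod 2 = 1
  c[12] = d·G[:,12] = (11011001010)·(00000000100) mod 2 = 0+0+0+0+0+0+0+0+0+0+0 mod 2 = 0
  c[13] = d·G[:,13] = (11011001010)·(00000000010) mod 2 = 0+0+0+0+0+0+0+0+0+1+0 mod 2 = 1
  c[14] = d·G[:,14] = (11011001010)·(00000000001) mod 2 = 0+0+0+0+0+0+0+0+0+0+0 mod 2 = 0
Codeword = 011010111001010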